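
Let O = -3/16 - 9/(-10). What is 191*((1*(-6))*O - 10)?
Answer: -109061/40 ≈ -2726.5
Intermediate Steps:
O = 57/80 (O = -3*1/16 - 9*(-⅒) = -3/16 + 9/10 = 57/80 ≈ 0.71250)
191*((1*(-6))*O - 10) = 191*((1*(-6))*(57/80) - 10) = 191*(-6*57/80 - 10) = 191*(-171/40 - 10) = 191*(-571/40) = -109061/40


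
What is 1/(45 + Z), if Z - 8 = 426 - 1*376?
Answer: 1/103 ≈ 0.0097087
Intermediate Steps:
Z = 58 (Z = 8 + (426 - 1*376) = 8 + (426 - 376) = 8 + 50 = 58)
1/(45 + Z) = 1/(45 + 58) = 1/103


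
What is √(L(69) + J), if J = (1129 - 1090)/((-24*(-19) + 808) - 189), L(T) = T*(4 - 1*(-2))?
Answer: √19138827/215 ≈ 20.348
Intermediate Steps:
L(T) = 6*T (L(T) = T*(4 + 2) = T*6 = 6*T)
J = 39/1075 (J = 39/((456 + 808) - 189) = 39/(1264 - 189) = 39/1075 ≈ 0.036279)
√(L(69) + J) = √(6*69 + 39/1075) = √(414 + 39/1075) = √(445089/1075) = √19138827/215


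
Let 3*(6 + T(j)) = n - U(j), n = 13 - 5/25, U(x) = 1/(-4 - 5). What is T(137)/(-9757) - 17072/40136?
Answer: -2809745237/6608367315 ≈ -0.42518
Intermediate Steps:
U(x) = -1/9 (U(x) = 1/(-9) = -1/9)
n = 64/5 (n = 13 - 5/25 = 13 - 1*1/5 = 13 - 1/5 = 64/5 ≈ 12.800)
T(j) = -229/135 (T(j) = -6 + (64/5 - 1*(-1/9))/3 = -6 + (64/5 + 1/9)/3 = -6 + (1/3)*(581/45) = -6 + 581/135 = -229/135)
T(137)/(-9757) - 17072/40136 = -229/135/(-9757) - 17072/40136 = -229/135*(-1/9757) - 17072*1/40136 = 229/1317195 - 2134/5017 = -2809745237/6608367315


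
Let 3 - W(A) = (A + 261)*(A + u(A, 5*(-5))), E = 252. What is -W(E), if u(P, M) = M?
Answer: 116448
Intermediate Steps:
W(A) = 3 - (-25 + A)*(261 + A) (W(A) = 3 - (A + 261)*(A + 5*(-5)) = 3 - (261 + A)*(A - 25) = 3 - (261 + A)*(-25 + A) = 3 - (-25 + A)*(261 + A))
-W(E) = -(6528 - 1*252**2 - 236*252) = -(6528 - 1*63504 - 59472) = -(6528 - 63504 - 59472) = -1*(-116448) = 116448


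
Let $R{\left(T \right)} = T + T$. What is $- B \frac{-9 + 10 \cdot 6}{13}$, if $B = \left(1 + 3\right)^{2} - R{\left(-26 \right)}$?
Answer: $- \frac{3468}{13} \approx -266.77$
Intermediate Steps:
$R{\left(T \right)} = 2 T$
$B = 68$ ($B = \left(1 + 3\right)^{2} - 2 \left(-26\right) = 4^{2} - -52 = 16 + 52 = 68$)
$- B \frac{-9 + 10 \cdot 6}{13} = \left(-1\right) 68 \frac{-9 + 10 \cdot 6}{13} = - 68 \left(-9 + 60\right) \frac{1}{13} = - 68 \cdot 51 \cdot \frac{1}{13} = \left(-68\right) \frac{51}{13} = - \frac{3468}{13}$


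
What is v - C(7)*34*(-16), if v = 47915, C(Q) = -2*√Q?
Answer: 47915 - 1088*√7 ≈ 45036.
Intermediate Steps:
v - C(7)*34*(-16) = 47915 - -2*√7*34*(-16) = 47915 - (-68*√7)*(-16) = 47915 - 1088*√7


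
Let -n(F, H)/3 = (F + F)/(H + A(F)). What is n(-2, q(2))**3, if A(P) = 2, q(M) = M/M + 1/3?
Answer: 5832/125 ≈ 46.656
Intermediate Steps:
q(M) = 4/3 (q(M) = 1 + 1*(1/3) = 1 + 1/3 = 4/3)
n(F, H) = -6*F/(2 + H) (n(F, H) = -3*(F + F)/(H + 2) = -3*2*F/(2 + H) = -6*F/(2 + H))
n(-2, q(2))**3 = (-6*(-2)/(2 + 4/3))**3 = (-6*(-2)/10/3)**3 = (-6*(-2)*3/10)**3 = (18/5)**3 = 5832/125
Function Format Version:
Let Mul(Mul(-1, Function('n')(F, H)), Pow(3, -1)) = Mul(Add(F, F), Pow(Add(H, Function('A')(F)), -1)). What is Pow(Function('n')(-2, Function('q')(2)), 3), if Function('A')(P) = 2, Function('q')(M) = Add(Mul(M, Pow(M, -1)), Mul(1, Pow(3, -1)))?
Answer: Rational(5832, 125) ≈ 46.656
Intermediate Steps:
Function('q')(M) = Rational(4, 3) (Function('q')(M) = Add(1, Mul(1, Rational(1, 3))) = Add(1, Rational(1, 3)) = Rational(4, 3))
Function('n')(F, H) = Mul(-6, F, Pow(Add(2, H), -1)) (Function('n')(F, H) = Mul(-3, Mul(Add(F, F), Pow(Add(H, 2), -1))) = Mul(-3, Mul(Mul(2, F), Pow(Add(2, H), -1))) = Mul(-3, Mul(2, F, Pow(Add(2, H), -1))) = Mul(-6, F, Pow(Add(2, H), -1)))
Pow(Function('n')(-2, Function('q')(2)), 3) = Pow(Mul(-6, -2, Pow(Add(2, Rational(4, 3)), -1)), 3) = Pow(Mul(-6, -2, Pow(Rational(10, 3), -1)), 3) = Pow(Mul(-6, -2, Rational(3, 10)), 3) = Pow(Rational(18, 5), 3) = Rational(5832, 125)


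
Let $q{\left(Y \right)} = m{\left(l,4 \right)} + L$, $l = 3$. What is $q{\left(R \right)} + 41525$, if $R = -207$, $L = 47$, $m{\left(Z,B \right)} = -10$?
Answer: $41562$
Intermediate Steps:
$q{\left(Y \right)} = 37$ ($q{\left(Y \right)} = -10 + 47 = 37$)
$q{\left(R \right)} + 41525 = 37 + 41525 = 41562$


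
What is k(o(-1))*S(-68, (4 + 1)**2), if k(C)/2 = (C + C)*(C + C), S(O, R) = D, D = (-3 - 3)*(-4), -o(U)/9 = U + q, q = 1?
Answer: 0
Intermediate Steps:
o(U) = -9 - 9*U (o(U) = -9*(U + 1) = -9*(1 + U) = -9 - 9*U)
D = 24 (D = -6*(-4) = 24)
S(O, R) = 24
k(C) = 8*C**2 (k(C) = 2*((C + C)*(C + C)) = 2*((2*C)*(2*C)) = 2*(4*C**2) = 8*C**2)
k(o(-1))*S(-68, (4 + 1)**2) = (8*(-9 - 9*(-1))**2)*24 = (8*(-9 + 9)**2)*24 = (8*0**2)*24 = (8*0)*24 = 0*24 = 0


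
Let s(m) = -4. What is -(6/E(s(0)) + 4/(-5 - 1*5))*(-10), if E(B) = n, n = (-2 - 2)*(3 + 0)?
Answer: -9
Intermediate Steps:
n = -12 (n = -4*3 = -12)
E(B) = -12
-(6/E(s(0)) + 4/(-5 - 1*5))*(-10) = -(6/(-12) + 4/(-5 - 1*5))*(-10) = -(6*(-1/12) + 4/(-5 - 5))*(-10) = -(-1/2 + 4/(-10))*(-10) = -(-1/2 + 4*(-1/10))*(-10) = -(-1/2 - 2/5)*(-10) = -1*(-9/10)*(-10) = (9/10)*(-10) = -9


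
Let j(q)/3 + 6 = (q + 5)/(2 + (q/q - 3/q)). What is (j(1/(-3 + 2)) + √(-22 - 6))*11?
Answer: -176 + 22*I*√7 ≈ -176.0 + 58.207*I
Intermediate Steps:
j(q) = -18 + 3*(5 + q)/(3 - 3/q) (j(q) = -18 + 3*((q + 5)/(2 + (q/q - 3/q))) = -18 + 3*((5 + q)/(2 + (1 - 3/q))) = -18 + 3*((5 + q)/(3 - 3/q)) = -18 + 3*(5 + q)/(3 - 3/q))
(j(1/(-3 + 2)) + √(-22 - 6))*11 = ((18 + (1/(-3 + 2))² - 13/(-3 + 2))/(-1 + 1/(-3 + 2)) + √(-22 - 6))*11 = ((18 + (1/(-1))² - 13/(-1))/(-1 + 1/(-1)) + √(-28))*11 = ((18 + (-1)² - 13*(-1))/(-1 - 1) + 2*I*√7)*11 = ((18 + 1 + 13)/(-2) + 2*I*√7)*11 = (-½*32 + 2*I*√7)*11 = (-16 + 2*I*√7)*11 = -176 + 22*I*√7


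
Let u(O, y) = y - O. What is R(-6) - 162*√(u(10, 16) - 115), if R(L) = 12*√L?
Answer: I*(-162*√109 + 12*√6) ≈ -1661.9*I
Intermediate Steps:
R(-6) - 162*√(u(10, 16) - 115) = 12*√(-6) - 162*√((16 - 1*10) - 115) = 12*(I*√6) - 162*√((16 - 10) - 115) = 12*I*√6 - 162*√(6 - 115) = 12*I*√6 - 162*I*√109 = -162*I*√109 + 12*I*√6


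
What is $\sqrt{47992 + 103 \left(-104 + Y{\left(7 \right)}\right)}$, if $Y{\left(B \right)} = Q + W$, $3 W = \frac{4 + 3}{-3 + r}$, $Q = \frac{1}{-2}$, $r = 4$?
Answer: $\frac{\sqrt{1348878}}{6} \approx 193.57$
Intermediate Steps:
$Q = - \frac{1}{2} \approx -0.5$
$W = \frac{7}{3}$ ($W = \frac{\left(4 + 3\right) \frac{1}{-3 + 4}}{3} = \frac{7 \cdot 1^{-1}}{3} = \frac{7 \cdot 1}{3} = \frac{1}{3} \cdot 7 = \frac{7}{3} \approx 2.3333$)
$Y{\left(B \right)} = \frac{11}{6}$ ($Y{\left(B \right)} = - \frac{1}{2} + \frac{7}{3} = \frac{11}{6}$)
$\sqrt{47992 + 103 \left(-104 + Y{\left(7 \right)}\right)} = \sqrt{47992 + 103 \left(-104 + \frac{11}{6}\right)} = \sqrt{47992 + 103 \left(- \frac{613}{6}\right)} = \sqrt{47992 - \frac{63139}{6}} = \sqrt{\frac{224813}{6}} = \frac{\sqrt{1348878}}{6}$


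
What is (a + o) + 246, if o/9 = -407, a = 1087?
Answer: -2330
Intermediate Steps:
o = -3663 (o = 9*(-407) = -3663)
(a + o) + 246 = (1087 - 3663) + 246 = -2576 + 246 = -2330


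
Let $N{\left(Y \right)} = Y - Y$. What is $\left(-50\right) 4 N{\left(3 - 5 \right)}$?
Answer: $0$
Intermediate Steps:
$N{\left(Y \right)} = 0$
$\left(-50\right) 4 N{\left(3 - 5 \right)} = \left(-50\right) 4 \cdot 0 = \left(-200\right) 0 = 0$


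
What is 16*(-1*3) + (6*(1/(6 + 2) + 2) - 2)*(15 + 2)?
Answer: 539/4 ≈ 134.75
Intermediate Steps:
16*(-1*3) + (6*(1/(6 + 2) + 2) - 2)*(15 + 2) = 16*(-3) + (6*(1/8 + 2) - 2)*17 = -48 + (6*(⅛ + 2) - 2)*17 = -48 + (6*(17/8) - 2)*17 = -48 + (51/4 - 2)*17 = -48 + (43/4)*17 = -48 + 731/4 = 539/4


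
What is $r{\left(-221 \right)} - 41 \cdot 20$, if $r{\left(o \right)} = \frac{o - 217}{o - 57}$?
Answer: $- \frac{113761}{139} \approx -818.42$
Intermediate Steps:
$r{\left(o \right)} = \frac{-217 + o}{-57 + o}$
$r{\left(-221 \right)} - 41 \cdot 20 = \frac{-217 - 221}{-57 - 221} - 41 \cdot 20 = \frac{1}{-278} \left(-438\right) - 820 = \left(- \frac{1}{278}\right) \left(-438\right) - 820 = \frac{219}{139} - 820 = - \frac{113761}{139}$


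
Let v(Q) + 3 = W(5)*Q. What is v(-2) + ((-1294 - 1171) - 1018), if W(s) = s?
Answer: -3496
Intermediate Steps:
v(Q) = -3 + 5*Q
v(-2) + ((-1294 - 1171) - 1018) = (-3 + 5*(-2)) + ((-1294 - 1171) - 1018) = (-3 - 10) + (-2465 - 1018) = -13 - 3483 = -3496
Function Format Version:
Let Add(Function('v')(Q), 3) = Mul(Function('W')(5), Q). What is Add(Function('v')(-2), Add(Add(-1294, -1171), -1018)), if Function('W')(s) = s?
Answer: -3496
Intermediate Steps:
Function('v')(Q) = Add(-3, Mul(5, Q))
Add(Function('v')(-2), Add(Add(-1294, -1171), -1018)) = Add(Add(-3, Mul(5, -2)), Add(Add(-1294, -1171), -1018)) = Add(Add(-3, -10), Add(-2465, -1018)) = Add(-13, -3483) = -3496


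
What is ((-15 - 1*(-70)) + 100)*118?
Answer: 18290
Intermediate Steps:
((-15 - 1*(-70)) + 100)*118 = ((-15 + 70) + 100)*118 = (55 + 100)*118 = 155*118 = 18290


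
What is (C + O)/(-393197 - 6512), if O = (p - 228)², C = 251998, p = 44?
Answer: -285854/399709 ≈ -0.71516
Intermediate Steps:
O = 33856 (O = (44 - 228)² = (-184)² = 33856)
(C + O)/(-393197 - 6512) = (251998 + 33856)/(-393197 - 6512) = 285854/(-399709) = 285854*(-1/399709) = -285854/399709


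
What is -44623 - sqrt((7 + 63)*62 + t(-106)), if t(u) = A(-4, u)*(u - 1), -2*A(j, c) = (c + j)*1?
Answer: -44623 - I*sqrt(1545) ≈ -44623.0 - 39.306*I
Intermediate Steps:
A(j, c) = -c/2 - j/2 (A(j, c) = -(c + j)/2 = -c/2 - j/2)
t(u) = (-1 + u)*(2 - u/2) (t(u) = (-u/2 - 1/2*(-4))*(u - 1) = (-u/2 + 2)*(-1 + u) = (2 - u/2)*(-1 + u) = (-1 + u)*(2 - u/2))
-44623 - sqrt((7 + 63)*62 + t(-106)) = -44623 - sqrt((7 + 63)*62 - (-1 - 106)*(-4 - 106)/2) = -44623 - sqrt(70*62 - 1/2*(-107)*(-110)) = -44623 - sqrt(4340 - 5885) = -44623 - sqrt(-1545) = -44623 - I*sqrt(1545)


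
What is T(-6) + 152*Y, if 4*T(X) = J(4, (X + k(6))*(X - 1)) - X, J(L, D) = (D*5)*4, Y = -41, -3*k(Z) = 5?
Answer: -35773/6 ≈ -5962.2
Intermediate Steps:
k(Z) = -5/3 (k(Z) = -1/3*5 = -5/3)
J(L, D) = 20*D (J(L, D) = (5*D)*4 = 20*D)
T(X) = -X/4 + 5*(-1 + X)*(-5/3 + X) (T(X) = (20*((X - 5/3)*(X - 1)) - X)/4 = (20*((-5/3 + X)*(-1 + X)) - X)/4 = (20*((-1 + X)*(-5/3 + X)) - X)/4 = (20*(-1 + X)*(-5/3 + X) - X)/4 = (-X + 20*(-1 + X)*(-5/3 + X))/4 = -X/4 + 5*(-1 + X)*(-5/3 + X))
T(-6) + 152*Y = (25/3 + 5*(-6)**2 - 163/12*(-6)) + 152*(-41) = (25/3 + 5*36 + 163/2) - 6232 = (25/3 + 180 + 163/2) - 6232 = 1619/6 - 6232 = -35773/6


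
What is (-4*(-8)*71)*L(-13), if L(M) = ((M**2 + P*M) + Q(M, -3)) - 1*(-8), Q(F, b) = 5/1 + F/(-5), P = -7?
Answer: 3130816/5 ≈ 6.2616e+5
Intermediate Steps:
Q(F, b) = 5 - F/5 (Q(F, b) = 5*1 + F*(-1/5) = 5 - F/5)
L(M) = 13 + M**2 - 36*M/5 (L(M) = ((M**2 - 7*M) + (5 - M/5)) - 1*(-8) = (5 + M**2 - 36*M/5) + 8 = 13 + M**2 - 36*M/5)
(-4*(-8)*71)*L(-13) = (-4*(-8)*71)*(13 + (-13)**2 - 36/5*(-13)) = (32*71)*(13 + 169 + 468/5) = 2272*(1378/5) = 3130816/5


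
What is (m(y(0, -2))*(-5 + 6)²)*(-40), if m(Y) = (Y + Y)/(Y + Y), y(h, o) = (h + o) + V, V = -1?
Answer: -40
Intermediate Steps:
y(h, o) = -1 + h + o (y(h, o) = (h + o) - 1 = -1 + h + o)
m(Y) = 1 (m(Y) = (2*Y)/((2*Y)) = (2*Y)*(1/(2*Y)) = 1)
(m(y(0, -2))*(-5 + 6)²)*(-40) = (1*(-5 + 6)²)*(-40) = (1*1²)*(-40) = (1*1)*(-40) = 1*(-40) = -40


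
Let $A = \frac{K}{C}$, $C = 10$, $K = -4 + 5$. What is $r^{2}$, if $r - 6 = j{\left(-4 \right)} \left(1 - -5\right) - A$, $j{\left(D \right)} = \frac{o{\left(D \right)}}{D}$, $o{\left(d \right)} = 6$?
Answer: $\frac{961}{100} \approx 9.61$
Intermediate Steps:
$K = 1$
$j{\left(D \right)} = \frac{6}{D}$
$A = \frac{1}{10}$ ($A = 1 \cdot \frac{1}{10} = \frac{1}{10} \approx 0.1$)
$r = - \frac{31}{10}$ ($r = 6 + \left(\frac{6}{-4} \left(1 - -5\right) - \frac{1}{10}\right) = 6 + \left(6 \left(- \frac{1}{4}\right) \left(1 + 5\right) - \frac{1}{10}\right) = 6 - \frac{91}{10} = - \frac{31}{10} \approx -3.1$)
$r^{2} = \left(- \frac{31}{10}\right)^{2} = \frac{961}{100}$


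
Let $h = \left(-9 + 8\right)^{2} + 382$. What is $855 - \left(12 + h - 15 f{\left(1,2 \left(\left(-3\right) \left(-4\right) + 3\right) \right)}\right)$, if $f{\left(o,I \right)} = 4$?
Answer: $520$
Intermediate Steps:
$h = 383$ ($h = \left(-1\right)^{2} + 382 = 1 + 382 = 383$)
$855 - \left(12 + h - 15 f{\left(1,2 \left(\left(-3\right) \left(-4\right) + 3\right) \right)}\right) = 855 + \left(\left(15 \cdot 4 - 12\right) - 383\right) = 855 + \left(\left(60 - 12\right) - 383\right) = 855 + \left(48 - 383\right) = 855 - 335 = 520$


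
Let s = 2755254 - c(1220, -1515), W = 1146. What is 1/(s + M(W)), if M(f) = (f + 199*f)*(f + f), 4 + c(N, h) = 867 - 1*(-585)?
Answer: 1/528080206 ≈ 1.8937e-9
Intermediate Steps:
c(N, h) = 1448 (c(N, h) = -4 + (867 - 1*(-585)) = -4 + (867 + 585) = -4 + 1452 = 1448)
M(f) = 400*f**2 (M(f) = (200*f)*(2*f) = 400*f**2)
s = 2753806 (s = 2755254 - 1*1448 = 2755254 - 1448 = 2753806)
1/(s + M(W)) = 1/(2753806 + 400*1146**2) = 1/(2753806 + 400*1313316) = 1/(2753806 + 525326400) = 1/528080206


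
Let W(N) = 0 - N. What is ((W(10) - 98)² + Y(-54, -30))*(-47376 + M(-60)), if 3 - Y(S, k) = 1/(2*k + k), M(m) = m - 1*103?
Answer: -49917423709/90 ≈ -5.5464e+8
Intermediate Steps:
M(m) = -103 + m (M(m) = m - 103 = -103 + m)
W(N) = -N
Y(S, k) = 3 - 1/(3*k) (Y(S, k) = 3 - 1/(2*k + k) = 3 - 1/(3*k))
((W(10) - 98)² + Y(-54, -30))*(-47376 + M(-60)) = ((-1*10 - 98)² + (3 - ⅓/(-30)))*(-47376 + (-103 - 60)) = ((-10 - 98)² + (3 - ⅓*(-1/30)))*(-47376 - 163) = ((-108)² + (3 + 1/90))*(-47539) = (11664 + 271/90)*(-47539) = (1050031/90)*(-47539) = -49917423709/90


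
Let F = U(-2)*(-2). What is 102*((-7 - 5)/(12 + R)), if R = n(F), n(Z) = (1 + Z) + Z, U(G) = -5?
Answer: -408/11 ≈ -37.091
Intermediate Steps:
F = 10 (F = -5*(-2) = 10)
n(Z) = 1 + 2*Z
R = 21 (R = 1 + 2*10 = 1 + 20 = 21)
102*((-7 - 5)/(12 + R)) = 102*((-7 - 5)/(12 + 21)) = 102*(-12/33) = 102*(-12*1/33) = 102*(-4/11) = -408/11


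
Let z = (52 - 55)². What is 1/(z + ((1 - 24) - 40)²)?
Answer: 1/3978 ≈ 0.00025138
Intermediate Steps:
z = 9 (z = (-3)² = 9)
1/(z + ((1 - 24) - 40)²) = 1/(9 + ((1 - 24) - 40)²) = 1/(9 + (-23 - 40)²) = 1/(9 + (-63)²) = 1/(9 + 3969) = 1/3978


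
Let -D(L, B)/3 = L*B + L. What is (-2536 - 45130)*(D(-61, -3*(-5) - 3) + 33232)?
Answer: -1697433926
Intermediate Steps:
D(L, B) = -3*L - 3*B*L (D(L, B) = -3*(L*B + L) = -3*(B*L + L) = -3*(L + B*L) = -3*L - 3*B*L)
(-2536 - 45130)*(D(-61, -3*(-5) - 3) + 33232) = (-2536 - 45130)*(-3*(-61)*(1 + (-3*(-5) - 3)) + 33232) = -47666*(-3*(-61)*(1 + (15 - 3)) + 33232) = -47666*(-3*(-61)*(1 + 12) + 33232) = -47666*(-3*(-61)*13 + 33232) = -47666*(2379 + 33232) = -47666*35611 = -1697433926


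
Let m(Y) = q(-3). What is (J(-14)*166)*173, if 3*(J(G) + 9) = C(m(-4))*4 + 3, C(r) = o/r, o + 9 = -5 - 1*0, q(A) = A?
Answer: -459488/9 ≈ -51054.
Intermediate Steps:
o = -14 (o = -9 + (-5 - 1*0) = -9 + (-5 + 0) = -9 - 5 = -14)
m(Y) = -3
C(r) = -14/r
J(G) = -16/9 (J(G) = -9 + (-14/(-3)*4 + 3)/3 = -9 + (-14*(-⅓)*4 + 3)/3 = -9 + ((14/3)*4 + 3)/3 = -9 + (56/3 + 3)/3 = -9 + (⅓)*(65/3) = -9 + 65/9 = -16/9)
(J(-14)*166)*173 = -16/9*166*173 = -2656/9*173 = -459488/9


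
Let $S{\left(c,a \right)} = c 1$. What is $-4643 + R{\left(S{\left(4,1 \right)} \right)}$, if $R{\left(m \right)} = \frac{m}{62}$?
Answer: $- \frac{143931}{31} \approx -4642.9$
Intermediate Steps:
$S{\left(c,a \right)} = c$
$R{\left(m \right)} = \frac{m}{62}$ ($R{\left(m \right)} = m \frac{1}{62} = \frac{m}{62}$)
$-4643 + R{\left(S{\left(4,1 \right)} \right)} = -4643 + \frac{1}{62} \cdot 4 = -4643 + \frac{2}{31} = - \frac{143931}{31}$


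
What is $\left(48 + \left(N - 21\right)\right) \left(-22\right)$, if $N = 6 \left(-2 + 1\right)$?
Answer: $-462$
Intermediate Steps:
$N = -6$ ($N = 6 \left(-1\right) = -6$)
$\left(48 + \left(N - 21\right)\right) \left(-22\right) = \left(48 - 27\right) \left(-22\right) = 21 \left(-22\right) = -462$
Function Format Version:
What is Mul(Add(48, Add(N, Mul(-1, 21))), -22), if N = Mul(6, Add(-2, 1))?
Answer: -462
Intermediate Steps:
N = -6 (N = Mul(6, -1) = -6)
Mul(Add(48, Add(N, Mul(-1, 21))), -22) = Mul(Add(48, Add(-6, Mul(-1, 21))), -22) = Mul(Add(48, Add(-6, -21)), -22) = Mul(Add(48, -27), -22) = Mul(21, -22) = -462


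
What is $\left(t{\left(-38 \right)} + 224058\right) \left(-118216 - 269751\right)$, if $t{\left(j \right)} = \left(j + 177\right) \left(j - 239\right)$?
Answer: $-71989216685$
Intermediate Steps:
$t{\left(j \right)} = \left(-239 + j\right) \left(177 + j\right)$ ($t{\left(j \right)} = \left(177 + j\right) \left(-239 + j\right) = \left(-239 + j\right) \left(177 + j\right)$)
$\left(t{\left(-38 \right)} + 224058\right) \left(-118216 - 269751\right) = \left(\left(-42303 + \left(-38\right)^{2} - -2356\right) + 224058\right) \left(-118216 - 269751\right) = \left(\left(-42303 + 1444 + 2356\right) + 224058\right) \left(-387967\right) = \left(-38503 + 224058\right) \left(-387967\right) = 185555 \left(-387967\right) = -71989216685$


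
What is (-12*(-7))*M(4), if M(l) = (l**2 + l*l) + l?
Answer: 3024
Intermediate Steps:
M(l) = l + 2*l**2 (M(l) = (l**2 + l**2) + l = 2*l**2 + l = l + 2*l**2)
(-12*(-7))*M(4) = (-12*(-7))*(4*(1 + 2*4)) = 84*(4*(1 + 8)) = 84*(4*9) = 84*36 = 3024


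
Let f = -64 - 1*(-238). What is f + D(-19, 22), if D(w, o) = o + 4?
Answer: 200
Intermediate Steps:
D(w, o) = 4 + o
f = 174 (f = -64 + 238 = 174)
f + D(-19, 22) = 174 + (4 + 22) = 174 + 26 = 200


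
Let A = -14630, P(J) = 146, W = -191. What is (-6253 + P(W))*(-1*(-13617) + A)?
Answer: 6186391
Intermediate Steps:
(-6253 + P(W))*(-1*(-13617) + A) = (-6253 + 146)*(-1*(-13617) - 14630) = -6107*(13617 - 14630) = -6107*(-1013) = 6186391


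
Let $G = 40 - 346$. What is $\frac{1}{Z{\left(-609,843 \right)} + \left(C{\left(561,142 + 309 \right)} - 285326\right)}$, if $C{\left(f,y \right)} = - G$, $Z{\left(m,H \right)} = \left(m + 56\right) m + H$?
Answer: $\frac{1}{52600} \approx 1.9011 \cdot 10^{-5}$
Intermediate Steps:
$Z{\left(m,H \right)} = H + m \left(56 + m\right)$ ($Z{\left(m,H \right)} = \left(56 + m\right) m + H = m \left(56 + m\right) + H = H + m \left(56 + m\right)$)
$G = -306$
$C{\left(f,y \right)} = 306$ ($C{\left(f,y \right)} = \left(-1\right) \left(-306\right) = 306$)
$\frac{1}{Z{\left(-609,843 \right)} + \left(C{\left(561,142 + 309 \right)} - 285326\right)} = \frac{1}{\left(843 + \left(-609\right)^{2} + 56 \left(-609\right)\right) + \left(306 - 285326\right)} = \frac{1}{\left(843 + 370881 - 34104\right) - 285020} = \frac{1}{337620 - 285020} = \frac{1}{52600}$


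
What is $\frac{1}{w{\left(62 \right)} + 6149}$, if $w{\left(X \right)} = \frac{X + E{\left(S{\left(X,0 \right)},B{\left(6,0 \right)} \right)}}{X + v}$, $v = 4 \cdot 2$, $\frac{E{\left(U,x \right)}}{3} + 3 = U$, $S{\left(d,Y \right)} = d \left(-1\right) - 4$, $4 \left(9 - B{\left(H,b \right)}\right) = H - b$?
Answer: $\frac{14}{86057} \approx 0.00016268$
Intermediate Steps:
$B{\left(H,b \right)} = 9 - \frac{H}{4} + \frac{b}{4}$ ($B{\left(H,b \right)} = 9 - \frac{H - b}{4} = 9 - \left(- \frac{b}{4} + \frac{H}{4}\right) = 9 - \frac{H}{4} + \frac{b}{4}$)
$S{\left(d,Y \right)} = -4 - d$ ($S{\left(d,Y \right)} = - d - 4 = -4 - d$)
$E{\left(U,x \right)} = -9 + 3 U$
$v = 8$
$w{\left(X \right)} = \frac{-21 - 2 X}{8 + X}$ ($w{\left(X \right)} = \frac{X + \left(-9 + 3 \left(-4 - X\right)\right)}{X + 8} = \frac{X - \left(21 + 3 X\right)}{8 + X} = \frac{-21 - 2 X}{8 + X}$)
$\frac{1}{w{\left(62 \right)} + 6149} = \frac{1}{\frac{-21 - 124}{8 + 62} + 6149} = \frac{1}{\frac{-21 - 124}{70} + 6149} = \frac{1}{\frac{1}{70} \left(-145\right) + 6149} = \frac{1}{- \frac{29}{14} + 6149} = \frac{1}{\frac{86057}{14}} = \frac{14}{86057}$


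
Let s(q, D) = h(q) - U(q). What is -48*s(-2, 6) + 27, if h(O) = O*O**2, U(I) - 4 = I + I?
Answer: 411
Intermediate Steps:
U(I) = 4 + 2*I (U(I) = 4 + (I + I) = 4 + 2*I)
h(O) = O**3
s(q, D) = -4 + q**3 - 2*q (s(q, D) = q**3 - (4 + 2*q) = q**3 + (-4 - 2*q) = -4 + q**3 - 2*q)
-48*s(-2, 6) + 27 = -48*(-4 + (-2)**3 - 2*(-2)) + 27 = -48*(-4 - 8 + 4) + 27 = -48*(-8) + 27 = 384 + 27 = 411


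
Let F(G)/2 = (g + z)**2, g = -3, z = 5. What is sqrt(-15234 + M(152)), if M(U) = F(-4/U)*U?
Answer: I*sqrt(14018) ≈ 118.4*I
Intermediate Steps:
F(G) = 8 (F(G) = 2*(-3 + 5)**2 = 2*2**2 = 2*4 = 8)
M(U) = 8*U
sqrt(-15234 + M(152)) = sqrt(-15234 + 8*152) = sqrt(-15234 + 1216) = sqrt(-14018) = I*sqrt(14018)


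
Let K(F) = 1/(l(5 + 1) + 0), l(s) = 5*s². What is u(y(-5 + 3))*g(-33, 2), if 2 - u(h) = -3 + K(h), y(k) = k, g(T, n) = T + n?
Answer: -27869/180 ≈ -154.83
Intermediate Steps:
K(F) = 1/180 (K(F) = 1/(5*(5 + 1)² + 0) = 1/(5*6² + 0) = 1/(5*36 + 0) = 1/(180 + 0) = 1/180)
u(h) = 899/180 (u(h) = 2 - (-3 + 1/180) = 2 - 1*(-539/180) = 2 + 539/180 = 899/180)
u(y(-5 + 3))*g(-33, 2) = 899*(-33 + 2)/180 = (899/180)*(-31) = -27869/180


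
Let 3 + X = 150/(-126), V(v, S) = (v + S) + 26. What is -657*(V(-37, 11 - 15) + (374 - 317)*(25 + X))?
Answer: -5386086/7 ≈ -7.6944e+5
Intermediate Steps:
V(v, S) = 26 + S + v (V(v, S) = (S + v) + 26 = 26 + S + v)
X = -88/21 (X = -3 + 150/(-126) = -3 + 150*(-1/126) = -3 - 25/21 = -88/21 ≈ -4.1905)
-657*(V(-37, 11 - 15) + (374 - 317)*(25 + X)) = -657*((26 + (11 - 15) - 37) + (374 - 317)*(25 - 88/21)) = -657*((26 - 4 - 37) + 57*(437/21)) = -657*(-15 + 8303/7) = -657*8198/7 = -5386086/7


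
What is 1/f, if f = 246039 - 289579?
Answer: -1/43540 ≈ -2.2967e-5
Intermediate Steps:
f = -43540
1/f = 1/(-43540) = -1/43540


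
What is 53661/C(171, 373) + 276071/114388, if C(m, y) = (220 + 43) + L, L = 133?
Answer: 260312441/1887402 ≈ 137.92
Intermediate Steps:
C(m, y) = 396 (C(m, y) = (220 + 43) + 133 = 263 + 133 = 396)
53661/C(171, 373) + 276071/114388 = 53661/396 + 276071/114388 = 53661*(1/396) + 276071*(1/114388) = 17887/132 + 276071/114388 = 260312441/1887402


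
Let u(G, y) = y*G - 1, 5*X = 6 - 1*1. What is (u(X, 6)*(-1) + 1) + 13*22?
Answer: 282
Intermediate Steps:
X = 1 (X = (6 - 1*1)/5 = (6 - 1)/5 = (⅕)*5 = 1)
u(G, y) = -1 + G*y (u(G, y) = G*y - 1 = -1 + G*y)
(u(X, 6)*(-1) + 1) + 13*22 = ((-1 + 1*6)*(-1) + 1) + 13*22 = ((-1 + 6)*(-1) + 1) + 286 = (5*(-1) + 1) + 286 = (-5 + 1) + 286 = -4 + 286 = 282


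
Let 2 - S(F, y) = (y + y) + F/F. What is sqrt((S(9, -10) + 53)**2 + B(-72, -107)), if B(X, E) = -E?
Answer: sqrt(5583) ≈ 74.719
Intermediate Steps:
S(F, y) = 1 - 2*y (S(F, y) = 2 - ((y + y) + F/F) = 2 - (2*y + 1) = 2 - (1 + 2*y) = 2 + (-1 - 2*y) = 1 - 2*y)
sqrt((S(9, -10) + 53)**2 + B(-72, -107)) = sqrt(((1 - 2*(-10)) + 53)**2 - 1*(-107)) = sqrt(((1 + 20) + 53)**2 + 107) = sqrt((21 + 53)**2 + 107) = sqrt(74**2 + 107) = sqrt(5476 + 107) = sqrt(5583)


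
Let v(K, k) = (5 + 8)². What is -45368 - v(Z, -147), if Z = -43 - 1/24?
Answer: -45537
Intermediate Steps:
Z = -1033/24 (Z = -43 - 1*1/24 = -43 - 1/24 = -1033/24 ≈ -43.042)
v(K, k) = 169 (v(K, k) = 13² = 169)
-45368 - v(Z, -147) = -45368 - 1*169 = -45368 - 169 = -45537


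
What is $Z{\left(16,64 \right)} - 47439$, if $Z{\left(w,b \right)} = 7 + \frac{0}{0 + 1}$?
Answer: $-47432$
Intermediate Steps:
$Z{\left(w,b \right)} = 7$ ($Z{\left(w,b \right)} = 7 + \frac{0}{1} = 7 + 0 \cdot 1 = 7 + 0 = 7$)
$Z{\left(16,64 \right)} - 47439 = 7 - 47439 = -47432$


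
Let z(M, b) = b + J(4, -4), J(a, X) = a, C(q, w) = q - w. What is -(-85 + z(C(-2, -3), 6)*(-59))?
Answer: 675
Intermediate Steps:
z(M, b) = 4 + b (z(M, b) = b + 4 = 4 + b)
-(-85 + z(C(-2, -3), 6)*(-59)) = -(-85 + (4 + 6)*(-59)) = -(-85 + 10*(-59)) = -(-85 - 590) = -1*(-675) = 675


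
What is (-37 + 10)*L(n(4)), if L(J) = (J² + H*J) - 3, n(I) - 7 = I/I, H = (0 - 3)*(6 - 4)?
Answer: -351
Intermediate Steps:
H = -6 (H = -3*2 = -6)
n(I) = 8 (n(I) = 7 + I/I = 7 + 1 = 8)
L(J) = -3 + J² - 6*J (L(J) = (J² - 6*J) - 3 = -3 + J² - 6*J)
(-37 + 10)*L(n(4)) = (-37 + 10)*(-3 + 8² - 6*8) = -27*(-3 + 64 - 48) = -27*13 = -351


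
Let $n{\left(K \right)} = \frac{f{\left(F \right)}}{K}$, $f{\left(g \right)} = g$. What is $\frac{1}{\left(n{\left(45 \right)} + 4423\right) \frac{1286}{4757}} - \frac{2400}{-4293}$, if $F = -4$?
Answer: $\frac{205069419815}{366269982246} \approx 0.55989$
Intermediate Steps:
$n{\left(K \right)} = - \frac{4}{K}$
$\frac{1}{\left(n{\left(45 \right)} + 4423\right) \frac{1286}{4757}} - \frac{2400}{-4293} = \frac{1}{\left(- \frac{4}{45} + 4423\right) \frac{1286}{4757}} - \frac{2400}{-4293} = \frac{1}{\left(\left(-4\right) \frac{1}{45} + 4423\right) 1286 \cdot \frac{1}{4757}} - - \frac{800}{1431} = \frac{1}{\left(- \frac{4}{45} + 4423\right) \frac{1286}{4757}} + \frac{800}{1431} = \frac{1}{\frac{199031}{45}} \cdot \frac{4757}{1286} + \frac{800}{1431} = \frac{45}{199031} \cdot \frac{4757}{1286} + \frac{800}{1431} = \frac{214065}{255953866} + \frac{800}{1431} = \frac{205069419815}{366269982246}$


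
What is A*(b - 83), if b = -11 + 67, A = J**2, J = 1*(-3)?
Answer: -243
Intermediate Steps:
J = -3
A = 9 (A = (-3)**2 = 9)
b = 56
A*(b - 83) = 9*(56 - 83) = 9*(-27) = -243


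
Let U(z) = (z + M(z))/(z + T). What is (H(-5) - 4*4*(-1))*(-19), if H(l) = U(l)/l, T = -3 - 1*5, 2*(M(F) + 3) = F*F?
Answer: -39691/130 ≈ -305.32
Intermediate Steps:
M(F) = -3 + F**2/2 (M(F) = -3 + (F*F)/2 = -3 + F**2/2)
T = -8 (T = -3 - 5 = -8)
U(z) = (-3 + z + z**2/2)/(-8 + z) (U(z) = (z + (-3 + z**2/2))/(z - 8) = (-3 + z + z**2/2)/(-8 + z))
H(l) = (-3 + l + l**2/2)/(l*(-8 + l)) (H(l) = ((-3 + l + l**2/2)/(-8 + l))/l = (-3 + l + l**2/2)/(l*(-8 + l)))
(H(-5) - 4*4*(-1))*(-19) = ((-3 - 5 + (1/2)*(-5)**2)/((-5)*(-8 - 5)) - 4*4*(-1))*(-19) = (-1/5*(-3 - 5 + (1/2)*25)/(-13) - 16*(-1))*(-19) = (-1/5*(-1/13)*(-3 - 5 + 25/2) + 16)*(-19) = (-1/5*(-1/13)*9/2 + 16)*(-19) = (9/130 + 16)*(-19) = (2089/130)*(-19) = -39691/130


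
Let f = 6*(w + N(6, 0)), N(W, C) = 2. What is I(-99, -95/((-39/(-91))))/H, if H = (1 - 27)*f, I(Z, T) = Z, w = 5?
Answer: 33/364 ≈ 0.090659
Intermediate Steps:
f = 42 (f = 6*(5 + 2) = 6*7 = 42)
H = -1092 (H = (1 - 27)*42 = -26*42 = -1092)
I(-99, -95/((-39/(-91))))/H = -99/(-1092) = -99*(-1/1092) = 33/364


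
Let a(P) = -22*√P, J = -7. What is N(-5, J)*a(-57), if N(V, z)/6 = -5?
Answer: 660*I*√57 ≈ 4982.9*I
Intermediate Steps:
N(V, z) = -30 (N(V, z) = 6*(-5) = -30)
N(-5, J)*a(-57) = -(-660)*√(-57) = -(-660)*I*√57 = 660*I*√57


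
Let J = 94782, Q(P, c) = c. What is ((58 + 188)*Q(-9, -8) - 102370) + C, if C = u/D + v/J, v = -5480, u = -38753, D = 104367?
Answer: -172021255097663/1648685499 ≈ -1.0434e+5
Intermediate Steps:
C = -707503001/1648685499 (C = -38753/104367 - 5480/94782 = -38753*1/104367 - 5480*1/94782 = -38753/104367 - 2740/47391 = -707503001/1648685499 ≈ -0.42913)
((58 + 188)*Q(-9, -8) - 102370) + C = ((58 + 188)*(-8) - 102370) - 707503001/1648685499 = (246*(-8) - 102370) - 707503001/1648685499 = (-1968 - 102370) - 707503001/1648685499 = -104338 - 707503001/1648685499 = -172021255097663/1648685499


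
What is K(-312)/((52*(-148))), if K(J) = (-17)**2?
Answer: -289/7696 ≈ -0.037552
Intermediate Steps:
K(J) = 289
K(-312)/((52*(-148))) = 289/((52*(-148))) = 289/(-7696) = 289*(-1/7696) = -289/7696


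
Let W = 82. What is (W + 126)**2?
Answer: 43264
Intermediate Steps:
(W + 126)**2 = (82 + 126)**2 = 208**2 = 43264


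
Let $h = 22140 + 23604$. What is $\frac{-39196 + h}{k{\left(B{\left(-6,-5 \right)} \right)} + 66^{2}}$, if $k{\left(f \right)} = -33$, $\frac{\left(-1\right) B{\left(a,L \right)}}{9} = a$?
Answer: $\frac{6548}{4323} \approx 1.5147$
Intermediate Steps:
$B{\left(a,L \right)} = - 9 a$
$h = 45744$
$\frac{-39196 + h}{k{\left(B{\left(-6,-5 \right)} \right)} + 66^{2}} = \frac{-39196 + 45744}{-33 + 66^{2}} = \frac{6548}{-33 + 4356} = \frac{6548}{4323}$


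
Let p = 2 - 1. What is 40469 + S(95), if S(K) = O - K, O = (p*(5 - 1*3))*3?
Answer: 40380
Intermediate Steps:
p = 1
O = 6 (O = (1*(5 - 1*3))*3 = (1*(5 - 3))*3 = (1*2)*3 = 2*3 = 6)
S(K) = 6 - K
40469 + S(95) = 40469 + (6 - 1*95) = 40469 + (6 - 95) = 40469 - 89 = 40380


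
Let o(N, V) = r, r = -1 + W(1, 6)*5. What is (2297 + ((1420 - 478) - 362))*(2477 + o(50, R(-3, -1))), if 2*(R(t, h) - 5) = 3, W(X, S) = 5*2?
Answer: 7267302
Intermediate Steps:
W(X, S) = 10
R(t, h) = 13/2 (R(t, h) = 5 + (1/2)*3 = 5 + 3/2 = 13/2)
r = 49 (r = -1 + 10*5 = -1 + 50 = 49)
o(N, V) = 49
(2297 + ((1420 - 478) - 362))*(2477 + o(50, R(-3, -1))) = (2297 + ((1420 - 478) - 362))*(2477 + 49) = (2297 + (942 - 362))*2526 = (2297 + 580)*2526 = 2877*2526 = 7267302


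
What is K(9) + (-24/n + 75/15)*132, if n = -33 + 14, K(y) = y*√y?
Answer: 16221/19 ≈ 853.74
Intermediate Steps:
K(y) = y^(3/2)
n = -19
K(9) + (-24/n + 75/15)*132 = 9^(3/2) + (-24/(-19) + 75/15)*132 = 27 + (-24*(-1/19) + 75*(1/15))*132 = 27 + (24/19 + 5)*132 = 27 + (119/19)*132 = 27 + 15708/19 = 16221/19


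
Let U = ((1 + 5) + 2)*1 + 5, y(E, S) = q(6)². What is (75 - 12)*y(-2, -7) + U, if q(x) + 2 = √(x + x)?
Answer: 1021 - 504*√3 ≈ 148.05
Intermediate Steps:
q(x) = -2 + √2*√x (q(x) = -2 + √(x + x) = -2 + √(2*x) = -2 + √2*√x)
y(E, S) = (-2 + 2*√3)² (y(E, S) = (-2 + √2*√6)² = (-2 + 2*√3)²)
U = 13 (U = (6 + 2)*1 + 5 = 8*1 + 5 = 8 + 5 = 13)
(75 - 12)*y(-2, -7) + U = (75 - 12)*(16 - 8*√3) + 13 = 63*(16 - 8*√3) + 13 = (1008 - 504*√3) + 13 = 1021 - 504*√3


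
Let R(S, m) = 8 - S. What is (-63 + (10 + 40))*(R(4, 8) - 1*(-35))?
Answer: -507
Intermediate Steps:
(-63 + (10 + 40))*(R(4, 8) - 1*(-35)) = (-63 + (10 + 40))*((8 - 1*4) - 1*(-35)) = (-63 + 50)*((8 - 4) + 35) = -13*(4 + 35) = -13*39 = -507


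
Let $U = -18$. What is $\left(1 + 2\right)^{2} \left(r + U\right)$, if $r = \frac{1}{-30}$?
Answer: $- \frac{1623}{10} \approx -162.3$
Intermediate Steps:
$r = - \frac{1}{30} \approx -0.033333$
$\left(1 + 2\right)^{2} \left(r + U\right) = \left(1 + 2\right)^{2} \left(- \frac{1}{30} - 18\right) = 3^{2} \left(- \frac{541}{30}\right) = 9 \left(- \frac{541}{30}\right) = - \frac{1623}{10}$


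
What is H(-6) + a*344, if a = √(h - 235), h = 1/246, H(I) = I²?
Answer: 36 + 172*I*√14221014/123 ≈ 36.0 + 5273.4*I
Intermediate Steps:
h = 1/246 ≈ 0.0040650
a = I*√14221014/246 (a = √(1/246 - 235) = √(-57809/246) = I*√14221014/246 ≈ 15.33*I)
H(-6) + a*344 = (-6)² + (I*√14221014/246)*344 = 36 + 172*I*√14221014/123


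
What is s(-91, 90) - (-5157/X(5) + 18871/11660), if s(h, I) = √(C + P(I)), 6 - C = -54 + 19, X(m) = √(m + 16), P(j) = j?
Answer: -18871/11660 + √131 + 1719*√21/7 ≈ 1135.2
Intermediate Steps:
X(m) = √(16 + m)
C = 41 (C = 6 - (-54 + 19) = 6 - 1*(-35) = 6 + 35 = 41)
s(h, I) = √(41 + I)
s(-91, 90) - (-5157/X(5) + 18871/11660) = √(41 + 90) - (-5157/√(16 + 5) + 18871/11660) = √131 - (-5157*√21/21 + 18871*(1/11660)) = √131 - (-1719*√21/7 + 18871/11660) = √131 - (18871/11660 - 1719*√21/7) = √131 + (-18871/11660 + 1719*√21/7) = -18871/11660 + √131 + 1719*√21/7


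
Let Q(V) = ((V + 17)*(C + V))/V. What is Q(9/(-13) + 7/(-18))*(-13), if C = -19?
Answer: -17503775/4554 ≈ -3843.6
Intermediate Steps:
Q(V) = (-19 + V)*(17 + V)/V (Q(V) = ((V + 17)*(-19 + V))/V = ((17 + V)*(-19 + V))/V = ((-19 + V)*(17 + V))/V = (-19 + V)*(17 + V)/V)
Q(9/(-13) + 7/(-18))*(-13) = (-2 + (9/(-13) + 7/(-18)) - 323/(9/(-13) + 7/(-18)))*(-13) = (-2 + (9*(-1/13) + 7*(-1/18)) - 323/(9*(-1/13) + 7*(-1/18)))*(-13) = (-2 + (-9/13 - 7/18) - 323/(-9/13 - 7/18))*(-13) = (-2 - 253/234 - 323/(-253/234))*(-13) = (-2 - 253/234 - 323*(-234/253))*(-13) = (-2 - 253/234 + 75582/253)*(-13) = (17503775/59202)*(-13) = -17503775/4554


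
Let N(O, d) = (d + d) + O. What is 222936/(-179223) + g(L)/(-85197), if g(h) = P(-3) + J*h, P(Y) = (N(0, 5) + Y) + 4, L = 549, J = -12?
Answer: -5938242907/5089753977 ≈ -1.1667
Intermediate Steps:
N(O, d) = O + 2*d (N(O, d) = 2*d + O = O + 2*d)
P(Y) = 14 + Y (P(Y) = ((0 + 2*5) + Y) + 4 = ((0 + 10) + Y) + 4 = (10 + Y) + 4 = 14 + Y)
g(h) = 11 - 12*h (g(h) = (14 - 3) - 12*h = 11 - 12*h)
222936/(-179223) + g(L)/(-85197) = 222936/(-179223) + (11 - 12*549)/(-85197) = 222936*(-1/179223) + (11 - 6588)*(-1/85197) = -74312/59741 - 6577*(-1/85197) = -74312/59741 + 6577/85197 = -5938242907/5089753977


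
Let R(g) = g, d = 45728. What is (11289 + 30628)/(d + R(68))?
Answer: 41917/45796 ≈ 0.91530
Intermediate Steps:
(11289 + 30628)/(d + R(68)) = (11289 + 30628)/(45728 + 68) = 41917/45796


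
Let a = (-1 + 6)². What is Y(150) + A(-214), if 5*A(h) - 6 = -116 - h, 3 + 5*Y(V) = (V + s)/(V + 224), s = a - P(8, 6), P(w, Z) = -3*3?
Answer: 18979/935 ≈ 20.298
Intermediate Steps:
P(w, Z) = -9
a = 25 (a = 5² = 25)
s = 34 (s = 25 - 1*(-9) = 25 + 9 = 34)
Y(V) = -⅗ + (34 + V)/(5*(224 + V)) (Y(V) = -⅗ + ((V + 34)/(V + 224))/5 = -⅗ + ((34 + V)/(224 + V))/5 = -⅗ + (34 + V)/(5*(224 + V)))
A(h) = -22 - h/5 (A(h) = 6/5 + (-116 - h)/5 = 6/5 + (-116/5 - h/5) = -22 - h/5)
Y(150) + A(-214) = 2*(-319 - 1*150)/(5*(224 + 150)) + (-22 - ⅕*(-214)) = (⅖)*(-319 - 150)/374 + (-22 + 214/5) = (⅖)*(1/374)*(-469) + 104/5 = -469/935 + 104/5 = 18979/935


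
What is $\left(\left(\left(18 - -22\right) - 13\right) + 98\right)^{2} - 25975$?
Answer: $-10350$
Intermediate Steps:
$\left(\left(\left(18 - -22\right) - 13\right) + 98\right)^{2} - 25975 = \left(\left(\left(18 + 22\right) - 13\right) + 98\right)^{2} - 25975 = \left(\left(40 - 13\right) + 98\right)^{2} - 25975 = \left(27 + 98\right)^{2} - 25975 = 125^{2} - 25975 = 15625 - 25975 = -10350$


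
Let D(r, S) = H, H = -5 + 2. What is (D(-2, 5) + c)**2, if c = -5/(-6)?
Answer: 169/36 ≈ 4.6944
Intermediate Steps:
c = 5/6 (c = -5*(-1/6) = 5/6 ≈ 0.83333)
H = -3
D(r, S) = -3
(D(-2, 5) + c)**2 = (-3 + 5/6)**2 = (-13/6)**2 = 169/36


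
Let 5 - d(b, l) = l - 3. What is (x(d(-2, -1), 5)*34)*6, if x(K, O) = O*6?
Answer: 6120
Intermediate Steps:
d(b, l) = 8 - l (d(b, l) = 5 - (l - 3) = 5 - (-3 + l) = 5 + (3 - l) = 8 - l)
x(K, O) = 6*O
(x(d(-2, -1), 5)*34)*6 = ((6*5)*34)*6 = (30*34)*6 = 1020*6 = 6120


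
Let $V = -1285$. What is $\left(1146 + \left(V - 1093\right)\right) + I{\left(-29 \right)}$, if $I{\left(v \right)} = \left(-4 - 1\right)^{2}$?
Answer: $-1207$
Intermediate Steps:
$I{\left(v \right)} = 25$ ($I{\left(v \right)} = \left(-5\right)^{2} = 25$)
$\left(1146 + \left(V - 1093\right)\right) + I{\left(-29 \right)} = \left(1146 - 2378\right) + 25 = -1232 + 25 = -1207$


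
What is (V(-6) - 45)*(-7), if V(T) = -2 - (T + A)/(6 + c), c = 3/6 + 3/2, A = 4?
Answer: 1309/4 ≈ 327.25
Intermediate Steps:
c = 2 (c = 3*(⅙) + 3*(½) = ½ + 3/2 = 2)
V(T) = -5/2 - T/8 (V(T) = -2 - (T + 4)/(6 + 2) = -2 - (4 + T)/8 = -2 - (½ + T/8) = -2 + (-½ - T/8) = -5/2 - T/8)
(V(-6) - 45)*(-7) = ((-5/2 - ⅛*(-6)) - 45)*(-7) = ((-5/2 + ¾) - 45)*(-7) = (-7/4 - 45)*(-7) = -187/4*(-7) = 1309/4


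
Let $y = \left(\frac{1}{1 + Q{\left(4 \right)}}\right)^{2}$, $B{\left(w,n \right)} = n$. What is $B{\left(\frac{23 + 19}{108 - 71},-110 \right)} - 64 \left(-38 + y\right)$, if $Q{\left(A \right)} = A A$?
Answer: $\frac{670994}{289} \approx 2321.8$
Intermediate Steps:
$Q{\left(A \right)} = A^{2}$
$y = \frac{1}{289}$ ($y = \left(\frac{1}{1 + 4^{2}}\right)^{2} = \left(\frac{1}{1 + 16}\right)^{2} = \left(\frac{1}{17}\right)^{2} = \frac{1}{289} \approx 0.0034602$)
$B{\left(\frac{23 + 19}{108 - 71},-110 \right)} - 64 \left(-38 + y\right) = -110 - 64 \left(-38 + \frac{1}{289}\right) = -110 - - \frac{702784}{289} = -110 + \frac{702784}{289} = \frac{670994}{289}$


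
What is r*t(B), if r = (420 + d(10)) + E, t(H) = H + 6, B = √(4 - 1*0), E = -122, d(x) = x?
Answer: 2464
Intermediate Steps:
B = 2 (B = √(4 + 0) = √4 = 2)
t(H) = 6 + H
r = 308 (r = (420 + 10) - 122 = 430 - 122 = 308)
r*t(B) = 308*(6 + 2) = 308*8 = 2464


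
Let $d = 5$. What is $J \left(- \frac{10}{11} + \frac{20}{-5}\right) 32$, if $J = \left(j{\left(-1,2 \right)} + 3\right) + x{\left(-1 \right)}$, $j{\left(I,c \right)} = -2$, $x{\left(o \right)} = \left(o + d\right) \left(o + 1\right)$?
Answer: $- \frac{1728}{11} \approx -157.09$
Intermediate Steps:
$x{\left(o \right)} = \left(1 + o\right) \left(5 + o\right)$ ($x{\left(o \right)} = \left(o + 5\right) \left(o + 1\right) = \left(5 + o\right) \left(1 + o\right) = \left(1 + o\right) \left(5 + o\right)$)
$J = 1$ ($J = \left(-2 + 3\right) + \left(5 + \left(-1\right)^{2} + 6 \left(-1\right)\right) = 1 + \left(5 + 1 - 6\right) = 1 + 0 = 1$)
$J \left(- \frac{10}{11} + \frac{20}{-5}\right) 32 = 1 \left(- \frac{10}{11} + \frac{20}{-5}\right) 32 = 1 \left(\left(-10\right) \frac{1}{11} + 20 \left(- \frac{1}{5}\right)\right) 32 = 1 \left(- \frac{10}{11} - 4\right) 32 = 1 \left(- \frac{54}{11}\right) 32 = \left(- \frac{54}{11}\right) 32 = - \frac{1728}{11}$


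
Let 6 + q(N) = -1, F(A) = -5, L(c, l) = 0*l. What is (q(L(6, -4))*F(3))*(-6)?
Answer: -210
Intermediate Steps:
L(c, l) = 0
q(N) = -7 (q(N) = -6 - 1 = -7)
(q(L(6, -4))*F(3))*(-6) = -7*(-5)*(-6) = 35*(-6) = -210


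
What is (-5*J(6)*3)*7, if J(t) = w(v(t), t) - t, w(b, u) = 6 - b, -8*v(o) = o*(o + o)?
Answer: -945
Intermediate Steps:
v(o) = -o**2/4 (v(o) = -o*(o + o)/8 = -o*2*o/8 = -o**2/4)
J(t) = 6 - t + t**2/4 (J(t) = (6 - (-1)*t**2/4) - t = (6 + t**2/4) - t = 6 - t + t**2/4)
(-5*J(6)*3)*7 = (-5*(6 - 1*6 + (1/4)*6**2)*3)*7 = (-5*(6 - 6 + (1/4)*36)*3)*7 = (-5*(6 - 6 + 9)*3)*7 = (-5*9*3)*7 = -45*3*7 = -135*7 = -945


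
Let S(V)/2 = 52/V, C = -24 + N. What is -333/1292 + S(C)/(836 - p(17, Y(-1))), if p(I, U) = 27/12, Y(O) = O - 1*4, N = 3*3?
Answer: -17195797/64632300 ≈ -0.26606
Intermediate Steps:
N = 9
Y(O) = -4 + O (Y(O) = O - 4 = -4 + O)
p(I, U) = 9/4 (p(I, U) = 27*(1/12) = 9/4)
C = -15 (C = -24 + 9 = -15)
S(V) = 104/V (S(V) = 2*(52/V) = 104/V)
-333/1292 + S(C)/(836 - p(17, Y(-1))) = -333/1292 + (104/(-15))/(836 - 1*9/4) = -333*1/1292 + (104*(-1/15))/(836 - 9/4) = -333/1292 - 104/(15*3335/4) = -333/1292 - 104/15*4/3335 = -333/1292 - 416/50025 = -17195797/64632300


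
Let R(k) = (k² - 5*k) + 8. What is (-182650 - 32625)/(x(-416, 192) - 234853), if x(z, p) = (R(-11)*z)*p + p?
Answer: 215275/14931109 ≈ 0.014418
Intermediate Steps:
R(k) = 8 + k² - 5*k
x(z, p) = p + 184*p*z (x(z, p) = ((8 + (-11)² - 5*(-11))*z)*p + p = ((8 + 121 + 55)*z)*p + p = (184*z)*p + p = 184*p*z + p = p + 184*p*z)
(-182650 - 32625)/(x(-416, 192) - 234853) = (-182650 - 32625)/(192*(1 + 184*(-416)) - 234853) = -215275/(192*(1 - 76544) - 234853) = -215275/(192*(-76543) - 234853) = -215275/(-14696256 - 234853) = -215275/(-14931109) = -215275*(-1/14931109) = 215275/14931109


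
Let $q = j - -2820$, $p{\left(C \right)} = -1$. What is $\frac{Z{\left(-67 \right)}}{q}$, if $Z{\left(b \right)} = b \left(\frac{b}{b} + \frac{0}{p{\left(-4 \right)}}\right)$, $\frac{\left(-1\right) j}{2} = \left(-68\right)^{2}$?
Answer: $\frac{67}{6428} \approx 0.010423$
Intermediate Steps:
$j = -9248$ ($j = - 2 \left(-68\right)^{2} = \left(-2\right) 4624 = -9248$)
$q = -6428$ ($q = -9248 - -2820 = -9248 + 2820 = -6428$)
$Z{\left(b \right)} = b$ ($Z{\left(b \right)} = b \left(\frac{b}{b} + \frac{0}{-1}\right) = b \left(1 + 0 \left(-1\right)\right) = b \left(1 + 0\right) = b 1 = b$)
$\frac{Z{\left(-67 \right)}}{q} = - \frac{67}{-6428} = \left(-67\right) \left(- \frac{1}{6428}\right) = \frac{67}{6428}$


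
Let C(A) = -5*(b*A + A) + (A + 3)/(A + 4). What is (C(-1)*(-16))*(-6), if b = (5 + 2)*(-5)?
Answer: -16256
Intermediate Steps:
b = -35 (b = 7*(-5) = -35)
C(A) = 170*A + (3 + A)/(4 + A) (C(A) = -5*(-35*A + A) + (A + 3)/(A + 4) = -(-170)*A + (3 + A)/(4 + A) = 170*A + (3 + A)/(4 + A))
(C(-1)*(-16))*(-6) = (((3 + 170*(-1)² + 681*(-1))/(4 - 1))*(-16))*(-6) = (((3 + 170*1 - 681)/3)*(-16))*(-6) = (((3 + 170 - 681)/3)*(-16))*(-6) = (((⅓)*(-508))*(-16))*(-6) = -508/3*(-16)*(-6) = (8128/3)*(-6) = -16256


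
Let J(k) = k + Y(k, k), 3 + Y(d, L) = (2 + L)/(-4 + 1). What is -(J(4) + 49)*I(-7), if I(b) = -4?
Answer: 192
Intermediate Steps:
Y(d, L) = -11/3 - L/3 (Y(d, L) = -3 + (2 + L)/(-4 + 1) = -3 + (2 + L)/(-3) = -3 + (2 + L)*(-⅓) = -3 + (-⅔ - L/3) = -11/3 - L/3)
J(k) = -11/3 + 2*k/3 (J(k) = k + (-11/3 - k/3) = -11/3 + 2*k/3)
-(J(4) + 49)*I(-7) = -((-11/3 + (⅔)*4) + 49)*(-4) = -((-11/3 + 8/3) + 49)*(-4) = -(-1 + 49)*(-4) = -48*(-4) = -1*(-192) = 192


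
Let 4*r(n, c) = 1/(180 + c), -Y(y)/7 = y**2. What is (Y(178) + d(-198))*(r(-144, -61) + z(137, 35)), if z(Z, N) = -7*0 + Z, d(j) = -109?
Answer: -14470569061/476 ≈ -3.0400e+7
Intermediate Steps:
Y(y) = -7*y**2
r(n, c) = 1/(4*(180 + c))
z(Z, N) = Z (z(Z, N) = 0 + Z = Z)
(Y(178) + d(-198))*(r(-144, -61) + z(137, 35)) = (-7*178**2 - 109)*(1/(4*(180 - 61)) + 137) = (-7*31684 - 109)*((1/4)/119 + 137) = (-221788 - 109)*((1/4)*(1/119) + 137) = -221897*(1/476 + 137) = -221897*65213/476 = -14470569061/476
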